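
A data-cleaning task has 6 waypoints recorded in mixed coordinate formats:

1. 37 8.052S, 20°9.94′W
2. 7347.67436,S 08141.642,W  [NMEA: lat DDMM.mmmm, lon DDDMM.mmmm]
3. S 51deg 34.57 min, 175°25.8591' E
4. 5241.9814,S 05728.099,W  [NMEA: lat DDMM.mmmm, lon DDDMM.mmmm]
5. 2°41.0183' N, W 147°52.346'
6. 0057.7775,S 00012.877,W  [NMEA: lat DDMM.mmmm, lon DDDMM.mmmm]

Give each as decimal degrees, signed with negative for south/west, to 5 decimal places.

1. -37.13420, -20.16567
2. -73.79457, -81.69403
3. -51.57617, 175.43099
4. -52.69969, -57.46832
5. 2.68364, -147.87243
6. -0.96296, -0.21462

Point 1:
  φ: 37 + 8.052/60 = 37.134200
  S → negative
  λ: 20 + 9.94/60 = 20.165667
  W ⇒ negate
Point 2:
  φ: degrees = first 2 digits = 73, minutes = 47.67436; 73 + 47.67436/60 = 73.794573
  hemisphere S, so the sign is −
  λ: split at 3 digits → 081° and 41.642′; 81 + 41.642/60 = 81.694033
  W → negative
Point 3:
  φ: 51 + 34.57/60 = 51.576167
  S → negative
  Longitude: 175 + 25.8591/60 = 175.430985
  E ⇒ keep positive
Point 4:
  Lat: degrees = first 2 digits = 52, minutes = 41.9814; 52 + 41.9814/60 = 52.699690
  S ⇒ negate
  λ: degrees = first 3 digits = 57, minutes = 28.099; 57 + 28.099/60 = 57.468317
  W → negative
Point 5:
  Lat: 41.0183′ = 0.683638°; total 2.683638
  N → positive
  λ: 147 + 52.346/60 = 147.872433
  hemisphere W, so the sign is −
Point 6:
  φ: degrees = first 2 digits = 0, minutes = 57.7775; 0 + 57.7775/60 = 0.962958
  S ⇒ negate
  λ: split at 3 digits → 000° and 12.877′; 0 + 12.877/60 = 0.214617
  hemisphere W, so the sign is −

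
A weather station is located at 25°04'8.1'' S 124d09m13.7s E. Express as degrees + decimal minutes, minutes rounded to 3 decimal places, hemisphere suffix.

25° 4.135′ S, 124° 9.228′ E

φ: seconds/60 = 0.13500; minutes = 4 + 0.13500 = 4.13500
Longitude: seconds/60 = 0.22833; minutes = 9 + 0.22833 = 9.22833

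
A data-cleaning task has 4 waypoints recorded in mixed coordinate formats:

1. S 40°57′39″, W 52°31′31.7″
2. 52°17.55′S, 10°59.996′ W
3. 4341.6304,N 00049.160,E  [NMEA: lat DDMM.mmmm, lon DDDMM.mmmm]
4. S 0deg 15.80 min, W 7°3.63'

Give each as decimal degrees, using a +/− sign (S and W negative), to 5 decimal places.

Point 1:
  φ: 40° + 57/60 + 39/3600 = 40 + 0.950000 + 0.010833 = 40.960833
  S → negative
  Longitude: 31′ + 31.7″ = 31.52833′; 52 + 31.52833/60 = 52.525472
  W → negative
Point 2:
  Latitude: 52 + 17.55/60 = 52.292500
  hemisphere S, so the sign is −
  Lon: 10 + 59.996/60 = 10.999933
  W → negative
Point 3:
  Lat: split at 2 digits → 43° and 41.6304′; 43 + 41.6304/60 = 43.693840
  N ⇒ keep positive
  λ: split at 3 digits → 000° and 49.16′; 0 + 49.16/60 = 0.819333
  E ⇒ keep positive
Point 4:
  φ: 0 + 15.8/60 = 0.263333
  S → negative
  Lon: 7 + 3.63/60 = 7.060500
  W ⇒ negate

1. -40.96083, -52.52547
2. -52.29250, -10.99993
3. 43.69384, 0.81933
4. -0.26333, -7.06050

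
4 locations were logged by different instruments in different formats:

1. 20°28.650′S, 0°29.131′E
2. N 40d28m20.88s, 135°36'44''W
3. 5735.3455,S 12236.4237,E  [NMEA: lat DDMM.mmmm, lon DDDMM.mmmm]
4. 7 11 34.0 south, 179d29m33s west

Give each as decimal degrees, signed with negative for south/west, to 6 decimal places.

Point 1:
  Lat: 20 + 28.65/60 = 20.4775000
  hemisphere S, so the sign is −
  Longitude: 0 + 29.131/60 = 0.4855167
  E → positive
Point 2:
  Lat: 40° + 28/60 + 20.88/3600 = 40 + 0.466667 + 0.005800 = 40.4724667
  N → positive
  Longitude: 135° + 36/60 + 44/3600 = 135 + 0.600000 + 0.012222 = 135.6122222
  hemisphere W, so the sign is −
Point 3:
  Lat: split at 2 digits → 57° and 35.3455′; 57 + 35.3455/60 = 57.5890917
  S → negative
  Lon: degrees = first 3 digits = 122, minutes = 36.4237; 122 + 36.4237/60 = 122.6070617
  E ⇒ keep positive
Point 4:
  Lat: 11′ + 34″ = 11.56667′; 7 + 11.56667/60 = 7.1927778
  S ⇒ negate
  Lon: 29′ + 33″ = 29.55000′; 179 + 29.55000/60 = 179.4925000
  hemisphere W, so the sign is −

1. -20.477500, 0.485517
2. 40.472467, -135.612222
3. -57.589092, 122.607062
4. -7.192778, -179.492500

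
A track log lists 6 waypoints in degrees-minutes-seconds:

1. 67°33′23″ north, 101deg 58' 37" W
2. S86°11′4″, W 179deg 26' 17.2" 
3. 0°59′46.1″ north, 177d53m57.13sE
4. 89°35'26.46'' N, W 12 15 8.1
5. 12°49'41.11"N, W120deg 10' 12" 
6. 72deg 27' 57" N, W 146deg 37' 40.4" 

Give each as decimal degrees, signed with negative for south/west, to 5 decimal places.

Point 1:
  φ: 33′ + 23″ = 33.38333′; 67 + 33.38333/60 = 67.556389
  N → positive
  Longitude: 101 + 58/60 + 37/3600 = 101.976944
  hemisphere W, so the sign is −
Point 2:
  Lat: 86 + 11/60 + 4/3600 = 86.184444
  hemisphere S, so the sign is −
  λ: 26′ + 17.2″ = 26.28667′; 179 + 26.28667/60 = 179.438111
  W → negative
Point 3:
  Lat: 0 + 59/60 + 46.1/3600 = 0.996139
  N ⇒ keep positive
  Longitude: 53′ + 57.13″ = 53.95217′; 177 + 53.95217/60 = 177.899203
  E ⇒ keep positive
Point 4:
  Lat: 35′ + 26.46″ = 35.44100′; 89 + 35.44100/60 = 89.590683
  N ⇒ keep positive
  λ: 15′ + 8.1″ = 15.13500′; 12 + 15.13500/60 = 12.252250
  W → negative
Point 5:
  Latitude: 49′ + 41.11″ = 49.68517′; 12 + 49.68517/60 = 12.828086
  N → positive
  λ: 120° + 10/60 + 12/3600 = 120 + 0.166667 + 0.003333 = 120.170000
  W ⇒ negate
Point 6:
  φ: 27′ + 57″ = 27.95000′; 72 + 27.95000/60 = 72.465833
  N ⇒ keep positive
  Longitude: 146° + 37/60 + 40.4/3600 = 146 + 0.616667 + 0.011222 = 146.627889
  W → negative

1. 67.55639, -101.97694
2. -86.18444, -179.43811
3. 0.99614, 177.89920
4. 89.59068, -12.25225
5. 12.82809, -120.17000
6. 72.46583, -146.62789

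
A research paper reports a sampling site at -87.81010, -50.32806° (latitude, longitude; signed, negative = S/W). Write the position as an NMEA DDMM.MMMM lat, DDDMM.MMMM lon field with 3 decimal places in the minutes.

8748.606,S / 05019.684,W

Latitude is negative → S; |value| = 87.810100
Latitude: fractional part 0.810100 → 48.60600 minutes
Longitude is negative → W; |value| = 50.328060
Lon: fractional part 0.328060 → 19.68360 minutes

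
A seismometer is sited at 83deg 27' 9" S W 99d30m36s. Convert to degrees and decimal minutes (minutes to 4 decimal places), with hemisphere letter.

Latitude: 27 + 9/60 = 27.150000′
Lon: seconds/60 = 0.60000; minutes = 30 + 0.60000 = 30.600000

83° 27.1500′ S, 99° 30.6000′ W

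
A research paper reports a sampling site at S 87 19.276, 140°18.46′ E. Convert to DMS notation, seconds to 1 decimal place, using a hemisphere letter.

87°19′16.6″ S, 140°18′27.6″ E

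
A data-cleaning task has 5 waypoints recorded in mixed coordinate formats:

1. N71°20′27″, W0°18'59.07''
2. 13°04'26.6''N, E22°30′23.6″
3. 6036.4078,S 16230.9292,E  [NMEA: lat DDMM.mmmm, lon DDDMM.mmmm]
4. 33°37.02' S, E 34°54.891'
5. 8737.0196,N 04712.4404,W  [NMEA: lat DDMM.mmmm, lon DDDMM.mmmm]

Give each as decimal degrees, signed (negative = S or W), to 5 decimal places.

1. 71.34083, -0.31641
2. 13.07406, 22.50656
3. -60.60680, 162.51549
4. -33.61700, 34.91485
5. 87.61699, -47.20734

Point 1:
  φ: 71° + 20/60 + 27/3600 = 71 + 0.333333 + 0.007500 = 71.340833
  N → positive
  Lon: 18′ + 59.07″ = 18.98450′; 0 + 18.98450/60 = 0.316408
  W ⇒ negate
Point 2:
  Lat: 13° + 4/60 + 26.6/3600 = 13 + 0.066667 + 0.007389 = 13.074056
  N ⇒ keep positive
  λ: 22° + 30/60 + 23.6/3600 = 22 + 0.500000 + 0.006556 = 22.506556
  E ⇒ keep positive
Point 3:
  φ: split at 2 digits → 60° and 36.4078′; 60 + 36.4078/60 = 60.606797
  S ⇒ negate
  Longitude: split at 3 digits → 162° and 30.9292′; 162 + 30.9292/60 = 162.515487
  E → positive
Point 4:
  Latitude: 37.02′ = 0.617000°; total 33.617000
  hemisphere S, so the sign is −
  Lon: 34 + 54.891/60 = 34.914850
  E → positive
Point 5:
  φ: split at 2 digits → 87° and 37.0196′; 87 + 37.0196/60 = 87.616993
  N → positive
  Lon: split at 3 digits → 047° and 12.4404′; 47 + 12.4404/60 = 47.207340
  W ⇒ negate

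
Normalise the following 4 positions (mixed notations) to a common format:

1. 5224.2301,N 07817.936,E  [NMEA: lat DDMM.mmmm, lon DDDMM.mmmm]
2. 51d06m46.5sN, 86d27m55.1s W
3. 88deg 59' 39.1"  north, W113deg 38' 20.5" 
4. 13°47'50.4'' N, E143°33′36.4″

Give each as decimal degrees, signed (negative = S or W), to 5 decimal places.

Point 1:
  Latitude: degrees = first 2 digits = 52, minutes = 24.2301; 52 + 24.2301/60 = 52.403835
  N → positive
  λ: split at 3 digits → 078° and 17.936′; 78 + 17.936/60 = 78.298933
  E → positive
Point 2:
  Latitude: 6′ + 46.5″ = 6.77500′; 51 + 6.77500/60 = 51.112917
  N → positive
  λ: 27′ + 55.1″ = 27.91833′; 86 + 27.91833/60 = 86.465306
  W ⇒ negate
Point 3:
  Lat: 88° + 59/60 + 39.1/3600 = 88 + 0.983333 + 0.010861 = 88.994194
  N ⇒ keep positive
  λ: 38′ + 20.5″ = 38.34167′; 113 + 38.34167/60 = 113.639028
  hemisphere W, so the sign is −
Point 4:
  φ: 13 + 47/60 + 50.4/3600 = 13.797333
  N → positive
  λ: 143° + 33/60 + 36.4/3600 = 143 + 0.550000 + 0.010111 = 143.560111
  E → positive

1. 52.40384, 78.29893
2. 51.11292, -86.46531
3. 88.99419, -113.63903
4. 13.79733, 143.56011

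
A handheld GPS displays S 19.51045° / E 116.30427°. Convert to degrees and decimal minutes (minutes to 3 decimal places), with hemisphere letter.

19° 30.627′ S, 116° 18.256′ E

Latitude: 19° + 0.510450 × 60 = 19° 30.62700′
λ: minutes = (116.304270 − 116) × 60 = 18.25620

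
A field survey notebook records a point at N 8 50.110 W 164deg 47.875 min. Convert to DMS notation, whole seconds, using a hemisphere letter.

8°50′7″ N, 164°47′53″ W

φ: 50.11000′ → 50′ and 0.11000 × 60 = 6.60″
λ: 47.87500′ → 47′ and 0.87500 × 60 = 52.50″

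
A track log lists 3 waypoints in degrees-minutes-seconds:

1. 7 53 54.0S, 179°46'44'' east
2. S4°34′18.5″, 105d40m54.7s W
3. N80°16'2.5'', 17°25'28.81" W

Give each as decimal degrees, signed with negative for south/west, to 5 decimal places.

1. -7.89833, 179.77889
2. -4.57181, -105.68186
3. 80.26736, -17.42467

Point 1:
  Lat: 53′ + 54″ = 53.90000′; 7 + 53.90000/60 = 7.898333
  hemisphere S, so the sign is −
  Longitude: 179 + 46/60 + 44/3600 = 179.778889
  E → positive
Point 2:
  φ: 4° + 34/60 + 18.5/3600 = 4 + 0.566667 + 0.005139 = 4.571806
  S ⇒ negate
  Lon: 40′ + 54.7″ = 40.91167′; 105 + 40.91167/60 = 105.681861
  hemisphere W, so the sign is −
Point 3:
  Latitude: 80° + 16/60 + 2.5/3600 = 80 + 0.266667 + 0.000694 = 80.267361
  N → positive
  Longitude: 17° + 25/60 + 28.81/3600 = 17 + 0.416667 + 0.008003 = 17.424669
  W → negative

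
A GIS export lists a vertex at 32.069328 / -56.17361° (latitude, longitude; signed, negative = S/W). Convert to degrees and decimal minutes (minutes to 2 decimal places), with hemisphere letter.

32° 4.16′ N, 56° 10.42′ W

Latitude: minutes = (32.069328 − 32) × 60 = 4.1597
Longitude is negative → W; |value| = 56.173610
Longitude: minutes = (56.173610 − 56) × 60 = 10.4166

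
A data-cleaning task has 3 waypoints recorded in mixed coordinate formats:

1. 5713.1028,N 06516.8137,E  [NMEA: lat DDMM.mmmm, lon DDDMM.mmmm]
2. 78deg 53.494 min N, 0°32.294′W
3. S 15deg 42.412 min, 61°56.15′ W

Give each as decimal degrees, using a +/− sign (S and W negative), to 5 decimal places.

Point 1:
  φ: split at 2 digits → 57° and 13.1028′; 57 + 13.1028/60 = 57.218380
  N ⇒ keep positive
  λ: degrees = first 3 digits = 65, minutes = 16.8137; 65 + 16.8137/60 = 65.280228
  E → positive
Point 2:
  φ: 53.494′ = 0.891567°; total 78.891567
  N ⇒ keep positive
  Longitude: 32.294′ = 0.538233°; total 0.538233
  W → negative
Point 3:
  Lat: 15 + 42.412/60 = 15.706867
  S ⇒ negate
  Longitude: 56.15′ = 0.935833°; total 61.935833
  W ⇒ negate

1. 57.21838, 65.28023
2. 78.89157, -0.53823
3. -15.70687, -61.93583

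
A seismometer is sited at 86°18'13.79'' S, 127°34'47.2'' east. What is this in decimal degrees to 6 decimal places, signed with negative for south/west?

-86.303831, 127.579778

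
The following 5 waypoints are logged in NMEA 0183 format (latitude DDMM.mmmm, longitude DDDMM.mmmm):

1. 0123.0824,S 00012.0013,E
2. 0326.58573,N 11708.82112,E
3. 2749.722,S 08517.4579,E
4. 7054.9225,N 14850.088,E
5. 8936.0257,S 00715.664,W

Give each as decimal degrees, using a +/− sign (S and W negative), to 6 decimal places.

Point 1:
  φ: degrees = first 2 digits = 1, minutes = 23.0824; 1 + 23.0824/60 = 1.3847067
  S ⇒ negate
  Lon: split at 3 digits → 000° and 12.0013′; 0 + 12.0013/60 = 0.2000217
  E → positive
Point 2:
  Lat: split at 2 digits → 03° and 26.58573′; 3 + 26.58573/60 = 3.4430955
  N → positive
  λ: degrees = first 3 digits = 117, minutes = 8.82112; 117 + 8.82112/60 = 117.1470187
  E ⇒ keep positive
Point 3:
  φ: degrees = first 2 digits = 27, minutes = 49.722; 27 + 49.722/60 = 27.8287000
  hemisphere S, so the sign is −
  Longitude: split at 3 digits → 085° and 17.4579′; 85 + 17.4579/60 = 85.2909650
  E ⇒ keep positive
Point 4:
  Lat: degrees = first 2 digits = 70, minutes = 54.9225; 70 + 54.9225/60 = 70.9153750
  N ⇒ keep positive
  Longitude: split at 3 digits → 148° and 50.088′; 148 + 50.088/60 = 148.8348000
  E ⇒ keep positive
Point 5:
  Lat: degrees = first 2 digits = 89, minutes = 36.0257; 89 + 36.0257/60 = 89.6004283
  S → negative
  Longitude: split at 3 digits → 007° and 15.664′; 7 + 15.664/60 = 7.2610667
  W → negative

1. -1.384707, 0.200022
2. 3.443096, 117.147019
3. -27.828700, 85.290965
4. 70.915375, 148.834800
5. -89.600428, -7.261067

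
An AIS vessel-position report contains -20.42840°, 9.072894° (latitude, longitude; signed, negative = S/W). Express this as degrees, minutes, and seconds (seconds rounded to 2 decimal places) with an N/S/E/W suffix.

20°25′42.24″ S, 9°04′22.42″ E

Latitude is negative → S; |value| = 20.428400
φ: 0.428400 × 60 = 25.70400′ → 25′, remainder × 60 = 42.2400″
λ: 0.072894° → 4.37364′; 0.37364 × 60 = 22.4184″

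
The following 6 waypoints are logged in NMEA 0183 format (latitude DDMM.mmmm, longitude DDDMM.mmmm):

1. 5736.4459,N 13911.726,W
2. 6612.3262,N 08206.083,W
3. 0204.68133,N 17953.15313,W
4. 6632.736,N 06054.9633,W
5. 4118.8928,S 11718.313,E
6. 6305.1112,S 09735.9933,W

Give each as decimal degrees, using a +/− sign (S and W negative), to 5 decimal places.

Point 1:
  Latitude: degrees = first 2 digits = 57, minutes = 36.4459; 57 + 36.4459/60 = 57.607432
  N ⇒ keep positive
  λ: degrees = first 3 digits = 139, minutes = 11.726; 139 + 11.726/60 = 139.195433
  W → negative
Point 2:
  Latitude: degrees = first 2 digits = 66, minutes = 12.3262; 66 + 12.3262/60 = 66.205437
  N ⇒ keep positive
  λ: degrees = first 3 digits = 82, minutes = 6.083; 82 + 6.083/60 = 82.101383
  W → negative
Point 3:
  Lat: split at 2 digits → 02° and 4.68133′; 2 + 4.68133/60 = 2.078022
  N ⇒ keep positive
  λ: degrees = first 3 digits = 179, minutes = 53.15313; 179 + 53.15313/60 = 179.885886
  W → negative
Point 4:
  Lat: degrees = first 2 digits = 66, minutes = 32.736; 66 + 32.736/60 = 66.545600
  N ⇒ keep positive
  Lon: degrees = first 3 digits = 60, minutes = 54.9633; 60 + 54.9633/60 = 60.916055
  W ⇒ negate
Point 5:
  Latitude: degrees = first 2 digits = 41, minutes = 18.8928; 41 + 18.8928/60 = 41.314880
  S → negative
  λ: split at 3 digits → 117° and 18.313′; 117 + 18.313/60 = 117.305217
  E → positive
Point 6:
  Latitude: split at 2 digits → 63° and 5.1112′; 63 + 5.1112/60 = 63.085187
  S ⇒ negate
  Longitude: split at 3 digits → 097° and 35.9933′; 97 + 35.9933/60 = 97.599888
  W → negative

1. 57.60743, -139.19543
2. 66.20544, -82.10138
3. 2.07802, -179.88589
4. 66.54560, -60.91606
5. -41.31488, 117.30522
6. -63.08519, -97.59989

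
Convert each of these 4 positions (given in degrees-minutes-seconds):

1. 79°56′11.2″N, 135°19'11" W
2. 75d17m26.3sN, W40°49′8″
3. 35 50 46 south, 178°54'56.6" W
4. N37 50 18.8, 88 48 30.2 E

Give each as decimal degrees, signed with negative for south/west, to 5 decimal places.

Point 1:
  φ: 79° + 56/60 + 11.2/3600 = 79 + 0.933333 + 0.003111 = 79.936444
  N ⇒ keep positive
  Lon: 135 + 19/60 + 11/3600 = 135.319722
  W → negative
Point 2:
  Latitude: 75° + 17/60 + 26.3/3600 = 75 + 0.283333 + 0.007306 = 75.290639
  N → positive
  λ: 49′ + 8″ = 49.13333′; 40 + 49.13333/60 = 40.818889
  hemisphere W, so the sign is −
Point 3:
  Lat: 35 + 50/60 + 46/3600 = 35.846111
  hemisphere S, so the sign is −
  Lon: 178 + 54/60 + 56.6/3600 = 178.915722
  hemisphere W, so the sign is −
Point 4:
  Lat: 37 + 50/60 + 18.8/3600 = 37.838556
  N → positive
  Lon: 88 + 48/60 + 30.2/3600 = 88.808389
  E ⇒ keep positive

1. 79.93644, -135.31972
2. 75.29064, -40.81889
3. -35.84611, -178.91572
4. 37.83856, 88.80839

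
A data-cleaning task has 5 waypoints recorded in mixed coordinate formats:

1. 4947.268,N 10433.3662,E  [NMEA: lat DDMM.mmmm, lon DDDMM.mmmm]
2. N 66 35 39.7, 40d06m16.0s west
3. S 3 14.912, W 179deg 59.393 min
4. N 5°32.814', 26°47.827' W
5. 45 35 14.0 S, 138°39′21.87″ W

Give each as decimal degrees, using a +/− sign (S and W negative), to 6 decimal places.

1. 49.787800, 104.556103
2. 66.594361, -40.104444
3. -3.248533, -179.989883
4. 5.546900, -26.797117
5. -45.587222, -138.656075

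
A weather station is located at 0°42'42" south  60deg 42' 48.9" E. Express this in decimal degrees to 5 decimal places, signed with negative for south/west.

φ: 42′ + 42″ = 42.70000′; 0 + 42.70000/60 = 0.711667
S ⇒ negate
Lon: 42′ + 48.9″ = 42.81500′; 60 + 42.81500/60 = 60.713583
E ⇒ keep positive

-0.71167, 60.71358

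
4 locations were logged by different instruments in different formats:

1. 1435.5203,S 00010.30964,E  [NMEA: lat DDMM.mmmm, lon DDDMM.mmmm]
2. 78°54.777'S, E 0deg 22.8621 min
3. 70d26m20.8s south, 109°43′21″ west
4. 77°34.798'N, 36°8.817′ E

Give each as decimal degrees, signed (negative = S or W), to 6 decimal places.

1. -14.592005, 0.171827
2. -78.912950, 0.381035
3. -70.439111, -109.722500
4. 77.579967, 36.146950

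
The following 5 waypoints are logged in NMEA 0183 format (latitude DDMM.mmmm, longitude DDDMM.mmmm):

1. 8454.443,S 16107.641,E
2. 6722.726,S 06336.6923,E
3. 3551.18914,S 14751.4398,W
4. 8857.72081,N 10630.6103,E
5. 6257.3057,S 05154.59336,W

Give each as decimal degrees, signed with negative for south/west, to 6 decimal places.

1. -84.907383, 161.127350
2. -67.378767, 63.611538
3. -35.853152, -147.857330
4. 88.962014, 106.510172
5. -62.955095, -51.909889

Point 1:
  Lat: degrees = first 2 digits = 84, minutes = 54.443; 84 + 54.443/60 = 84.9073833
  hemisphere S, so the sign is −
  λ: split at 3 digits → 161° and 7.641′; 161 + 7.641/60 = 161.1273500
  E → positive
Point 2:
  Lat: split at 2 digits → 67° and 22.726′; 67 + 22.726/60 = 67.3787667
  hemisphere S, so the sign is −
  λ: degrees = first 3 digits = 63, minutes = 36.6923; 63 + 36.6923/60 = 63.6115383
  E ⇒ keep positive
Point 3:
  Latitude: split at 2 digits → 35° and 51.18914′; 35 + 51.18914/60 = 35.8531523
  S ⇒ negate
  Lon: degrees = first 3 digits = 147, minutes = 51.4398; 147 + 51.4398/60 = 147.8573300
  hemisphere W, so the sign is −
Point 4:
  φ: split at 2 digits → 88° and 57.72081′; 88 + 57.72081/60 = 88.9620135
  N ⇒ keep positive
  Lon: degrees = first 3 digits = 106, minutes = 30.6103; 106 + 30.6103/60 = 106.5101717
  E → positive
Point 5:
  Lat: degrees = first 2 digits = 62, minutes = 57.3057; 62 + 57.3057/60 = 62.9550950
  hemisphere S, so the sign is −
  λ: split at 3 digits → 051° and 54.59336′; 51 + 54.59336/60 = 51.9098893
  W ⇒ negate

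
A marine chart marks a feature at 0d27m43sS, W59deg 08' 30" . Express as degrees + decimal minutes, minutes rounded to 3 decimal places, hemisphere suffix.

Latitude: seconds/60 = 0.71667; minutes = 27 + 0.71667 = 27.71667
λ: seconds/60 = 0.50000; minutes = 8 + 0.50000 = 8.50000

0° 27.717′ S, 59° 8.500′ W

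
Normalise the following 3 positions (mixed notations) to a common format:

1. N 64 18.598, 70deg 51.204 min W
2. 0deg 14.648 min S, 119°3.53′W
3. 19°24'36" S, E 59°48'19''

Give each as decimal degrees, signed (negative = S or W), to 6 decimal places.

Point 1:
  φ: 64 + 18.598/60 = 64.3099667
  N ⇒ keep positive
  Lon: 70 + 51.204/60 = 70.8534000
  hemisphere W, so the sign is −
Point 2:
  Lat: 0 + 14.648/60 = 0.2441333
  hemisphere S, so the sign is −
  Lon: 119 + 3.53/60 = 119.0588333
  hemisphere W, so the sign is −
Point 3:
  Latitude: 19 + 24/60 + 36/3600 = 19.4100000
  S ⇒ negate
  Longitude: 59° + 48/60 + 19/3600 = 59 + 0.800000 + 0.005278 = 59.8052778
  E → positive

1. 64.309967, -70.853400
2. -0.244133, -119.058833
3. -19.410000, 59.805278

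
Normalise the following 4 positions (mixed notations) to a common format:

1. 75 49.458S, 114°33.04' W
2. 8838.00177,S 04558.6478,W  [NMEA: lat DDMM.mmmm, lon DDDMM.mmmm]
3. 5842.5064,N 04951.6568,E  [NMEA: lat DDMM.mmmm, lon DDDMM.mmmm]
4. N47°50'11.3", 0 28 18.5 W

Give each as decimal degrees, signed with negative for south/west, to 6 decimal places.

Point 1:
  Lat: 75 + 49.458/60 = 75.8243000
  hemisphere S, so the sign is −
  Longitude: 33.04′ = 0.550667°; total 114.5506667
  W → negative
Point 2:
  φ: degrees = first 2 digits = 88, minutes = 38.00177; 88 + 38.00177/60 = 88.6333628
  S ⇒ negate
  Lon: split at 3 digits → 045° and 58.6478′; 45 + 58.6478/60 = 45.9774633
  hemisphere W, so the sign is −
Point 3:
  Lat: split at 2 digits → 58° and 42.5064′; 58 + 42.5064/60 = 58.7084400
  N ⇒ keep positive
  Longitude: split at 3 digits → 049° and 51.6568′; 49 + 51.6568/60 = 49.8609467
  E ⇒ keep positive
Point 4:
  Lat: 47 + 50/60 + 11.3/3600 = 47.8364722
  N ⇒ keep positive
  Lon: 0° + 28/60 + 18.5/3600 = 0 + 0.466667 + 0.005139 = 0.4718056
  W ⇒ negate

1. -75.824300, -114.550667
2. -88.633363, -45.977463
3. 58.708440, 49.860947
4. 47.836472, -0.471806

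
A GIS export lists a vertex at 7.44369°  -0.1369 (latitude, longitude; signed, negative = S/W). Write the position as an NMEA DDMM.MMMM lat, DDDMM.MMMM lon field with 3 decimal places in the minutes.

φ: fractional part 0.443690 → 26.62140 minutes
Longitude is negative → W; |value| = 0.136900
Lon: fractional part 0.136900 → 8.21400 minutes

0726.621,N / 00008.214,W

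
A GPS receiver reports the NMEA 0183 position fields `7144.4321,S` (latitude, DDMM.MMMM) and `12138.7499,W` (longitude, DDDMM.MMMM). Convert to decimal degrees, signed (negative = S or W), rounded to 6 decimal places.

Lat: split at 2 digits → 71° and 44.4321′; 71 + 44.4321/60 = 71.7405350
S → negative
Lon: degrees = first 3 digits = 121, minutes = 38.7499; 121 + 38.7499/60 = 121.6458317
W → negative

-71.740535, -121.645832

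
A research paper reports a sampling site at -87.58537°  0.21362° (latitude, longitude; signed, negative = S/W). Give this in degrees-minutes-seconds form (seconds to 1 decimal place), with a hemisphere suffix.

87°35′7.3″ S, 0°12′49.0″ E

Latitude is negative → S; |value| = 87.585370
φ: 0.585370° → 35.12220′; 0.12220 × 60 = 7.332″
Longitude: 0.213620° → 12.81720′; 0.81720 × 60 = 49.032″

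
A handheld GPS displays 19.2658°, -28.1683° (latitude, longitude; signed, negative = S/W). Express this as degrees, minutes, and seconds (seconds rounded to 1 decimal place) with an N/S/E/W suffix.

19°15′56.9″ N, 28°10′5.9″ W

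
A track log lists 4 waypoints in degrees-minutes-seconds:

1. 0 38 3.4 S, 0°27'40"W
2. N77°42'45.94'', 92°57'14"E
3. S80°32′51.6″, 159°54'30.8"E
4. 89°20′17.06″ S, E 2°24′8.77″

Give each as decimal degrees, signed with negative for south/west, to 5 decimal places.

1. -0.63428, -0.46111
2. 77.71276, 92.95389
3. -80.54767, 159.90856
4. -89.33807, 2.40244

Point 1:
  Latitude: 0° + 38/60 + 3.4/3600 = 0 + 0.633333 + 0.000944 = 0.634278
  S ⇒ negate
  Lon: 0 + 27/60 + 40/3600 = 0.461111
  W → negative
Point 2:
  Lat: 77° + 42/60 + 45.94/3600 = 77 + 0.700000 + 0.012761 = 77.712761
  N → positive
  Lon: 57′ + 14″ = 57.23333′; 92 + 57.23333/60 = 92.953889
  E → positive
Point 3:
  φ: 80° + 32/60 + 51.6/3600 = 80 + 0.533333 + 0.014333 = 80.547667
  S ⇒ negate
  Lon: 159° + 54/60 + 30.8/3600 = 159 + 0.900000 + 0.008556 = 159.908556
  E ⇒ keep positive
Point 4:
  Lat: 20′ + 17.06″ = 20.28433′; 89 + 20.28433/60 = 89.338072
  S → negative
  Longitude: 2° + 24/60 + 8.77/3600 = 2 + 0.400000 + 0.002436 = 2.402436
  E → positive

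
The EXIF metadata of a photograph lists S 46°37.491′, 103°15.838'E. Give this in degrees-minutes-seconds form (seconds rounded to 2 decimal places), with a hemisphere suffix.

46°37′29.46″ S, 103°15′50.28″ E

Latitude: fractional minutes 0.49100 × 60 = 29.4600″
Lon: fractional minutes 0.83800 × 60 = 50.2800″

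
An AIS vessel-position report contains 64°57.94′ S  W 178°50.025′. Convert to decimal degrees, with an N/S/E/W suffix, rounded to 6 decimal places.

Latitude: 64 + 57.94/60 = 64.9656667
Longitude: 50.025′ = 0.833750°; total 178.8337500

64.965667° S, 178.833750° W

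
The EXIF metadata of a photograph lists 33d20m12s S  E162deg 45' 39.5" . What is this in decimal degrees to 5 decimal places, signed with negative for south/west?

-33.33667, 162.76097

Latitude: 33° + 20/60 + 12/3600 = 33 + 0.333333 + 0.003333 = 33.336667
S ⇒ negate
Longitude: 45′ + 39.5″ = 45.65833′; 162 + 45.65833/60 = 162.760972
E ⇒ keep positive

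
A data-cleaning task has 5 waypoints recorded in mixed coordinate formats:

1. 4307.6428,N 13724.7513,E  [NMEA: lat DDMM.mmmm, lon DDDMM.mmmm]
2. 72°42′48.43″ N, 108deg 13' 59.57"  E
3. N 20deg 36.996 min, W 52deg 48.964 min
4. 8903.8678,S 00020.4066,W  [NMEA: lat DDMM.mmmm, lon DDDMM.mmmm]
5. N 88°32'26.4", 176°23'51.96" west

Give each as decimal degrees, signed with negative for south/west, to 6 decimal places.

Point 1:
  φ: split at 2 digits → 43° and 7.6428′; 43 + 7.6428/60 = 43.1273800
  N → positive
  Lon: degrees = first 3 digits = 137, minutes = 24.7513; 137 + 24.7513/60 = 137.4125217
  E → positive
Point 2:
  Lat: 72° + 42/60 + 48.43/3600 = 72 + 0.700000 + 0.013453 = 72.7134528
  N ⇒ keep positive
  Longitude: 13′ + 59.57″ = 13.99283′; 108 + 13.99283/60 = 108.2332139
  E → positive
Point 3:
  Lat: 20 + 36.996/60 = 20.6166000
  N ⇒ keep positive
  Lon: 48.964′ = 0.816067°; total 52.8160667
  W ⇒ negate
Point 4:
  Lat: split at 2 digits → 89° and 3.8678′; 89 + 3.8678/60 = 89.0644633
  hemisphere S, so the sign is −
  Longitude: split at 3 digits → 000° and 20.4066′; 0 + 20.4066/60 = 0.3401100
  W ⇒ negate
Point 5:
  φ: 88° + 32/60 + 26.4/3600 = 88 + 0.533333 + 0.007333 = 88.5406667
  N → positive
  Lon: 176 + 23/60 + 51.96/3600 = 176.3977667
  W → negative

1. 43.127380, 137.412522
2. 72.713453, 108.233214
3. 20.616600, -52.816067
4. -89.064463, -0.340110
5. 88.540667, -176.397767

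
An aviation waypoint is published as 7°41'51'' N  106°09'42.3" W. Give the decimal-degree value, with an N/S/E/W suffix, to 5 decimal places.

7.69750° N, 106.16175° W

φ: 7° + 41/60 + 51/3600 = 7 + 0.683333 + 0.014167 = 7.697500
λ: 106 + 9/60 + 42.3/3600 = 106.161750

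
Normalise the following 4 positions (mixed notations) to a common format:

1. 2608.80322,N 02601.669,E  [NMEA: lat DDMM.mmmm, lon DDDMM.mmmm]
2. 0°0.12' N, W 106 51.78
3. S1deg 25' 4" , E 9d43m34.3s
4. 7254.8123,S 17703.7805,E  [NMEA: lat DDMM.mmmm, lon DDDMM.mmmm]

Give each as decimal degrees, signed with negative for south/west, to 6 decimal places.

1. 26.146720, 26.027817
2. 0.002000, -106.863000
3. -1.417778, 9.726194
4. -72.913538, 177.063008

Point 1:
  Latitude: degrees = first 2 digits = 26, minutes = 8.80322; 26 + 8.80322/60 = 26.1467203
  N ⇒ keep positive
  Longitude: split at 3 digits → 026° and 1.669′; 26 + 1.669/60 = 26.0278167
  E ⇒ keep positive
Point 2:
  Latitude: 0 + 0.12/60 = 0.0020000
  N ⇒ keep positive
  Lon: 51.78′ = 0.863000°; total 106.8630000
  hemisphere W, so the sign is −
Point 3:
  Latitude: 25′ + 4″ = 25.06667′; 1 + 25.06667/60 = 1.4177778
  S → negative
  λ: 43′ + 34.3″ = 43.57167′; 9 + 43.57167/60 = 9.7261944
  E ⇒ keep positive
Point 4:
  Lat: split at 2 digits → 72° and 54.8123′; 72 + 54.8123/60 = 72.9135383
  S → negative
  Lon: split at 3 digits → 177° and 3.7805′; 177 + 3.7805/60 = 177.0630083
  E ⇒ keep positive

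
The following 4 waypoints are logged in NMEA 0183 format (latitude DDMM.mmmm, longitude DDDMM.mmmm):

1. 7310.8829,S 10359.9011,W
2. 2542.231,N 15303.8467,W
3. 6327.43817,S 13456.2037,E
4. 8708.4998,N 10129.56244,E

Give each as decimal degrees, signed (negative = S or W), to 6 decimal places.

Point 1:
  Latitude: split at 2 digits → 73° and 10.8829′; 73 + 10.8829/60 = 73.1813817
  hemisphere S, so the sign is −
  Longitude: split at 3 digits → 103° and 59.9011′; 103 + 59.9011/60 = 103.9983517
  hemisphere W, so the sign is −
Point 2:
  Lat: split at 2 digits → 25° and 42.231′; 25 + 42.231/60 = 25.7038500
  N ⇒ keep positive
  Longitude: degrees = first 3 digits = 153, minutes = 3.8467; 153 + 3.8467/60 = 153.0641117
  W ⇒ negate
Point 3:
  Lat: split at 2 digits → 63° and 27.43817′; 63 + 27.43817/60 = 63.4573028
  S → negative
  Longitude: split at 3 digits → 134° and 56.2037′; 134 + 56.2037/60 = 134.9367283
  E → positive
Point 4:
  φ: degrees = first 2 digits = 87, minutes = 8.4998; 87 + 8.4998/60 = 87.1416633
  N ⇒ keep positive
  Lon: degrees = first 3 digits = 101, minutes = 29.56244; 101 + 29.56244/60 = 101.4927073
  E ⇒ keep positive

1. -73.181382, -103.998352
2. 25.703850, -153.064112
3. -63.457303, 134.936728
4. 87.141663, 101.492707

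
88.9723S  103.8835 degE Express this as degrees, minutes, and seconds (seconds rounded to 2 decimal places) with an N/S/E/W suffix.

Latitude: 0.972300° → 58.33800′; 0.33800 × 60 = 20.2800″
λ: whole degrees 103; 53.01000′ → 53′ and 0.6000″

88°58′20.28″ S, 103°53′0.60″ E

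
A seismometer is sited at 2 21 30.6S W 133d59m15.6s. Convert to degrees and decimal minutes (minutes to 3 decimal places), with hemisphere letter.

2° 21.510′ S, 133° 59.260′ W

φ: 21 + 30.6/60 = 21.51000′
λ: 59 + 15.6/60 = 59.26000′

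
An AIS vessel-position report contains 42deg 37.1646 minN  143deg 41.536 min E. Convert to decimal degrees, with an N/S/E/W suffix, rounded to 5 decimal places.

42.61941° N, 143.69227° E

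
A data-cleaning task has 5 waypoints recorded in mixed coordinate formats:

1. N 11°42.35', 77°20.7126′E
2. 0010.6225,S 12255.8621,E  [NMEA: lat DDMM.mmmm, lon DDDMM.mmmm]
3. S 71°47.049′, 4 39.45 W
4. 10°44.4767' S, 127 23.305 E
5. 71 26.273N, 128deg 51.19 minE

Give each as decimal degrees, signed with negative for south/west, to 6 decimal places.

Point 1:
  Lat: 11 + 42.35/60 = 11.7058333
  N ⇒ keep positive
  λ: 77 + 20.7126/60 = 77.3452100
  E ⇒ keep positive
Point 2:
  Latitude: split at 2 digits → 00° and 10.6225′; 0 + 10.6225/60 = 0.1770417
  hemisphere S, so the sign is −
  Lon: split at 3 digits → 122° and 55.8621′; 122 + 55.8621/60 = 122.9310350
  E → positive
Point 3:
  Latitude: 47.049′ = 0.784150°; total 71.7841500
  S ⇒ negate
  λ: 39.45′ = 0.657500°; total 4.6575000
  W → negative
Point 4:
  Lat: 44.4767′ = 0.741278°; total 10.7412783
  S ⇒ negate
  λ: 23.305′ = 0.388417°; total 127.3884167
  E → positive
Point 5:
  φ: 26.273′ = 0.437883°; total 71.4378833
  N → positive
  Longitude: 51.19′ = 0.853167°; total 128.8531667
  E ⇒ keep positive

1. 11.705833, 77.345210
2. -0.177042, 122.931035
3. -71.784150, -4.657500
4. -10.741278, 127.388417
5. 71.437883, 128.853167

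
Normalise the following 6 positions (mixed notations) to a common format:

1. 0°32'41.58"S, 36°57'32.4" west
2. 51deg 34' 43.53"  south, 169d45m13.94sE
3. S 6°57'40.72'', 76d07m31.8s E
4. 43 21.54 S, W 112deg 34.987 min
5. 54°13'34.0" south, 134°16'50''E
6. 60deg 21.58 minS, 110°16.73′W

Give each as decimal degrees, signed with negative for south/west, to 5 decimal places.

1. -0.54488, -36.95900
2. -51.57876, 169.75387
3. -6.96131, 76.12550
4. -43.35900, -112.58312
5. -54.22611, 134.28056
6. -60.35967, -110.27883

Point 1:
  Latitude: 0 + 32/60 + 41.58/3600 = 0.544883
  S → negative
  λ: 36 + 57/60 + 32.4/3600 = 36.959000
  W → negative
Point 2:
  Lat: 51 + 34/60 + 43.53/3600 = 51.578758
  hemisphere S, so the sign is −
  Lon: 169 + 45/60 + 13.94/3600 = 169.753872
  E → positive
Point 3:
  Latitude: 6° + 57/60 + 40.72/3600 = 6 + 0.950000 + 0.011311 = 6.961311
  hemisphere S, so the sign is −
  λ: 76 + 7/60 + 31.8/3600 = 76.125500
  E → positive
Point 4:
  Lat: 43 + 21.54/60 = 43.359000
  hemisphere S, so the sign is −
  Longitude: 34.987′ = 0.583117°; total 112.583117
  W ⇒ negate
Point 5:
  φ: 54° + 13/60 + 34/3600 = 54 + 0.216667 + 0.009444 = 54.226111
  S ⇒ negate
  Longitude: 134° + 16/60 + 50/3600 = 134 + 0.266667 + 0.013889 = 134.280556
  E → positive
Point 6:
  φ: 21.58′ = 0.359667°; total 60.359667
  S → negative
  Longitude: 110 + 16.73/60 = 110.278833
  W → negative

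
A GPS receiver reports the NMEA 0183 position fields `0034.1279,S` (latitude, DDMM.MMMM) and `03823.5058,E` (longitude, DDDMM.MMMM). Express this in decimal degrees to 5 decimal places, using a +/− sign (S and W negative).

φ: degrees = first 2 digits = 0, minutes = 34.1279; 0 + 34.1279/60 = 0.568798
S → negative
Longitude: split at 3 digits → 038° and 23.5058′; 38 + 23.5058/60 = 38.391763
E ⇒ keep positive

-0.56880, 38.39176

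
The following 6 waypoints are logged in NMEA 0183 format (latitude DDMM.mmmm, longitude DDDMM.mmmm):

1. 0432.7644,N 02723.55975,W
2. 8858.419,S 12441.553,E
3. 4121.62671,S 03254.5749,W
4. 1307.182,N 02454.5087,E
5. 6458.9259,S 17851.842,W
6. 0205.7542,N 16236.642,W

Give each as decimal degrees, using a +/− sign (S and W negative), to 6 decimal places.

Point 1:
  Latitude: degrees = first 2 digits = 4, minutes = 32.7644; 4 + 32.7644/60 = 4.5460733
  N → positive
  Longitude: degrees = first 3 digits = 27, minutes = 23.55975; 27 + 23.55975/60 = 27.3926625
  hemisphere W, so the sign is −
Point 2:
  φ: degrees = first 2 digits = 88, minutes = 58.419; 88 + 58.419/60 = 88.9736500
  S → negative
  Longitude: split at 3 digits → 124° and 41.553′; 124 + 41.553/60 = 124.6925500
  E ⇒ keep positive
Point 3:
  Lat: split at 2 digits → 41° and 21.62671′; 41 + 21.62671/60 = 41.3604452
  S ⇒ negate
  λ: split at 3 digits → 032° and 54.5749′; 32 + 54.5749/60 = 32.9095817
  W → negative
Point 4:
  φ: split at 2 digits → 13° and 7.182′; 13 + 7.182/60 = 13.1197000
  N → positive
  Lon: degrees = first 3 digits = 24, minutes = 54.5087; 24 + 54.5087/60 = 24.9084783
  E ⇒ keep positive
Point 5:
  Latitude: degrees = first 2 digits = 64, minutes = 58.9259; 64 + 58.9259/60 = 64.9820983
  S → negative
  Longitude: degrees = first 3 digits = 178, minutes = 51.842; 178 + 51.842/60 = 178.8640333
  W → negative
Point 6:
  Lat: degrees = first 2 digits = 2, minutes = 5.7542; 2 + 5.7542/60 = 2.0959033
  N → positive
  Longitude: degrees = first 3 digits = 162, minutes = 36.642; 162 + 36.642/60 = 162.6107000
  hemisphere W, so the sign is −

1. 4.546073, -27.392663
2. -88.973650, 124.692550
3. -41.360445, -32.909582
4. 13.119700, 24.908478
5. -64.982098, -178.864033
6. 2.095903, -162.610700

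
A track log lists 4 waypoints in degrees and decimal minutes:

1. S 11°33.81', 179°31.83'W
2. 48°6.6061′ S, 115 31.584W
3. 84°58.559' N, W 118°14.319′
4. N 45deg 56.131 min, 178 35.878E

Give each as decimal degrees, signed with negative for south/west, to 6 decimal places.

Point 1:
  Lat: 11 + 33.81/60 = 11.5635000
  hemisphere S, so the sign is −
  Lon: 179 + 31.83/60 = 179.5305000
  W → negative
Point 2:
  Lat: 6.6061′ = 0.110102°; total 48.1101017
  hemisphere S, so the sign is −
  Longitude: 115 + 31.584/60 = 115.5264000
  hemisphere W, so the sign is −
Point 3:
  φ: 58.559′ = 0.975983°; total 84.9759833
  N → positive
  Longitude: 14.319′ = 0.238650°; total 118.2386500
  W → negative
Point 4:
  Lat: 45 + 56.131/60 = 45.9355167
  N → positive
  λ: 178 + 35.878/60 = 178.5979667
  E → positive

1. -11.563500, -179.530500
2. -48.110102, -115.526400
3. 84.975983, -118.238650
4. 45.935517, 178.597967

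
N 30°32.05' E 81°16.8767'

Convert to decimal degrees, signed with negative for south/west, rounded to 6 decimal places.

30.534167, 81.281278

φ: 30 + 32.05/60 = 30.5341667
N ⇒ keep positive
Lon: 81 + 16.8767/60 = 81.2812783
E → positive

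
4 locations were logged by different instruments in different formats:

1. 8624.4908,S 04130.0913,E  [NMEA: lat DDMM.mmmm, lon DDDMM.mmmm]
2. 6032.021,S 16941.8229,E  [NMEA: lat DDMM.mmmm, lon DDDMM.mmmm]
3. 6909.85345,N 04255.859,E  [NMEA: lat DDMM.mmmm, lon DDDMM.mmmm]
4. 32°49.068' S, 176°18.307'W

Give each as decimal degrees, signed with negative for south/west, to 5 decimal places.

1. -86.40818, 41.50152
2. -60.53368, 169.69705
3. 69.16422, 42.93098
4. -32.81780, -176.30512

Point 1:
  φ: split at 2 digits → 86° and 24.4908′; 86 + 24.4908/60 = 86.408180
  hemisphere S, so the sign is −
  Lon: split at 3 digits → 041° and 30.0913′; 41 + 30.0913/60 = 41.501522
  E ⇒ keep positive
Point 2:
  Lat: split at 2 digits → 60° and 32.021′; 60 + 32.021/60 = 60.533683
  S ⇒ negate
  Longitude: degrees = first 3 digits = 169, minutes = 41.8229; 169 + 41.8229/60 = 169.697048
  E → positive
Point 3:
  Latitude: split at 2 digits → 69° and 9.85345′; 69 + 9.85345/60 = 69.164224
  N ⇒ keep positive
  Lon: degrees = first 3 digits = 42, minutes = 55.859; 42 + 55.859/60 = 42.930983
  E ⇒ keep positive
Point 4:
  φ: 49.068′ = 0.817800°; total 32.817800
  S → negative
  λ: 18.307′ = 0.305117°; total 176.305117
  W ⇒ negate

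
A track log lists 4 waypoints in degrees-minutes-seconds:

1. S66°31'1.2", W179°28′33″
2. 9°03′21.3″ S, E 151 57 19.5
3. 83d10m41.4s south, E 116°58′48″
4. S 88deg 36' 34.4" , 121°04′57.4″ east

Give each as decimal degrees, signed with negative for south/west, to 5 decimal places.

Point 1:
  Latitude: 66° + 31/60 + 1.2/3600 = 66 + 0.516667 + 0.000333 = 66.517000
  S ⇒ negate
  λ: 179° + 28/60 + 33/3600 = 179 + 0.466667 + 0.009167 = 179.475833
  hemisphere W, so the sign is −
Point 2:
  φ: 3′ + 21.3″ = 3.35500′; 9 + 3.35500/60 = 9.055917
  hemisphere S, so the sign is −
  Longitude: 57′ + 19.5″ = 57.32500′; 151 + 57.32500/60 = 151.955417
  E → positive
Point 3:
  Latitude: 83 + 10/60 + 41.4/3600 = 83.178167
  hemisphere S, so the sign is −
  Longitude: 116° + 58/60 + 48/3600 = 116 + 0.966667 + 0.013333 = 116.980000
  E ⇒ keep positive
Point 4:
  Lat: 36′ + 34.4″ = 36.57333′; 88 + 36.57333/60 = 88.609556
  S ⇒ negate
  λ: 121 + 4/60 + 57.4/3600 = 121.082611
  E ⇒ keep positive

1. -66.51700, -179.47583
2. -9.05592, 151.95542
3. -83.17817, 116.98000
4. -88.60956, 121.08261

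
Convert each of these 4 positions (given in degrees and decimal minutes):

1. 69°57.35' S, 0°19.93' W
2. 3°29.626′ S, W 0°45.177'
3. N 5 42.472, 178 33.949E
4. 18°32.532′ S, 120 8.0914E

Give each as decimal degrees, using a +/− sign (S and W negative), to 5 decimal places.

1. -69.95583, -0.33217
2. -3.49377, -0.75295
3. 5.70787, 178.56582
4. -18.54220, 120.13486

Point 1:
  φ: 57.35′ = 0.955833°; total 69.955833
  hemisphere S, so the sign is −
  λ: 0 + 19.93/60 = 0.332167
  hemisphere W, so the sign is −
Point 2:
  Latitude: 29.626′ = 0.493767°; total 3.493767
  S → negative
  Lon: 45.177′ = 0.752950°; total 0.752950
  W ⇒ negate
Point 3:
  Latitude: 5 + 42.472/60 = 5.707867
  N ⇒ keep positive
  Lon: 178 + 33.949/60 = 178.565817
  E ⇒ keep positive
Point 4:
  Lat: 18 + 32.532/60 = 18.542200
  hemisphere S, so the sign is −
  Longitude: 8.0914′ = 0.134857°; total 120.134857
  E → positive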